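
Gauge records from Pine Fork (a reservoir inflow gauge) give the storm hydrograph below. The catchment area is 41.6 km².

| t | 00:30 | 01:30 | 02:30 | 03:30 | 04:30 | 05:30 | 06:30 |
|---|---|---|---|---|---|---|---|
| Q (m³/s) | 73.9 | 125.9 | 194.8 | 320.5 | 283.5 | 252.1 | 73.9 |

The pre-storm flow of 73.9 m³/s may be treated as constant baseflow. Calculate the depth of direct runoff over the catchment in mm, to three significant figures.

d ≈ 69.9 mm

Direct runoff: 0.0, 52.0, 120.9, 246.6, 209.6, 178.2, 0.0 m³/s; ΣQ_DR = 807.3 m³/s.
V = ΣQ_DR · Δt = 807.3 × 3600 s = 2.906 × 10^6 m³.
Over A = 41.6 km², depth = V / A = 69.9 mm.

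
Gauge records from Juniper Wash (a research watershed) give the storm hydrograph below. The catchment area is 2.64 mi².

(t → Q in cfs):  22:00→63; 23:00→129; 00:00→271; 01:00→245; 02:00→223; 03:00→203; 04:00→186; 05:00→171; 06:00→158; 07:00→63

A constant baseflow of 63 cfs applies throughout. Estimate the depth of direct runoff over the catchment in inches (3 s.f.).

d ≈ 0.635 in

Direct runoff: 0.0, 66.0, 208.0, 182.0, 160.0, 140.0, 123.0, 108.0, 95.0, 0.0 cfs; ΣQ_DR = 1082 cfs.
V = ΣQ_DR · Δt = 1082 × 3600 s = 3.895 × 10^6 ft³.
Over A = 2.64 mi², depth = V / A = 0.635 in.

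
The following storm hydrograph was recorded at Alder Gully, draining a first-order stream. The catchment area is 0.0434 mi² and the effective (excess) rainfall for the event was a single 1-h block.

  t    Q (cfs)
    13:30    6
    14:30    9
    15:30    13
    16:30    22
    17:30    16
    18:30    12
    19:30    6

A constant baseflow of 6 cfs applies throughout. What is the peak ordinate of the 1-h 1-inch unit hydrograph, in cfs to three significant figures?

Direct runoff: 0.0, 3.0, 7.0, 16.0, 10.0, 6.0, 0.0 cfs; ΣQ_DR = 42.00 cfs, peak = 16.0 cfs.
Runoff depth d = ΣQ_DR·Δt / A = 42.00 × 3600 / (0.0434 mi²) = 1.500 in.
The 1-inch UH is the DRH scaled by (1 in)/d, so U_p = 16.0 × 1/1.500 = 10.7 cfs.

U_p ≈ 10.7 cfs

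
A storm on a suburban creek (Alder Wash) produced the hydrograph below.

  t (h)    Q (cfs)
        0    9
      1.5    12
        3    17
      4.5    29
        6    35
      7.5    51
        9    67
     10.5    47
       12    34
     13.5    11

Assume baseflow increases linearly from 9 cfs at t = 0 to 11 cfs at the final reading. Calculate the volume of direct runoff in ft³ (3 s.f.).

V ≈ 1.14 × 10^6 ft³

Direct-runoff ordinates (Q − Q_b): 0.00, 2.78, 7.56, 19.33, 25.11, 40.89, 56.67, 36.44, 23.22, 0.00 cfs.
ΣQ_DR = 212.0 cfs.
With Δt = 1.5 h = 5400 s, V = ΣQ_DR · Δt = 212.0 × 5400 = 1.14 × 10^6 ft³.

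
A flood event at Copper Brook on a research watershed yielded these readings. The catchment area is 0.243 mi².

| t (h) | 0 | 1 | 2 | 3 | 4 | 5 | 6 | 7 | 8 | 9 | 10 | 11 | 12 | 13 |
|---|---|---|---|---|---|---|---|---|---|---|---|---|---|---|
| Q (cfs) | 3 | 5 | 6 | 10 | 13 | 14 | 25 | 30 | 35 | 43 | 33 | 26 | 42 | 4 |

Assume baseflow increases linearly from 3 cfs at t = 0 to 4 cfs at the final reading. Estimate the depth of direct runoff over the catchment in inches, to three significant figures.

Direct runoff: 0.00, 1.92, 2.85, 6.77, 9.69, 10.62, 21.54, 26.46, 31.38, 39.31, 29.23, 22.15, 38.08, 0.00 cfs; ΣQ_DR = 240.0 cfs.
V = ΣQ_DR · Δt = 240.0 × 3600 s = 8.640 × 10^5 ft³.
Over A = 0.243 mi², depth = V / A = 1.53 in.

d ≈ 1.53 in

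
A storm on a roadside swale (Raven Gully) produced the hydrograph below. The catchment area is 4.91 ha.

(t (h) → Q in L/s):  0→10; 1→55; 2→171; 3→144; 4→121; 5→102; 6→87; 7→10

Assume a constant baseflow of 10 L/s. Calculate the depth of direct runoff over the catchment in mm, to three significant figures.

Direct runoff: 0.0, 45.0, 161.0, 134.0, 111.0, 92.0, 77.0, 0.0 L/s; ΣQ_DR = 620.0 L/s.
V = ΣQ_DR · Δt = 620.0 × 3600 s = 2.232 × 10^6 L.
Over A = 4.91 ha, depth = V / A = 45.5 mm.

d ≈ 45.5 mm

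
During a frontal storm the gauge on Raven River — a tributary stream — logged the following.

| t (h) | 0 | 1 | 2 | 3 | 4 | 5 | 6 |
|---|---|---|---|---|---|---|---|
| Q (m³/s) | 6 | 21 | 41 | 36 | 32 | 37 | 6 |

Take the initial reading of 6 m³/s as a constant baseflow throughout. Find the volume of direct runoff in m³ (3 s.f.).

Direct-runoff ordinates (Q − Q_b): 0.0, 15.0, 35.0, 30.0, 26.0, 31.0, 0.0 m³/s.
ΣQ_DR = 137.0 m³/s.
With Δt = 1 h = 3600 s, V = ΣQ_DR · Δt = 137.0 × 3600 = 4.93 × 10^5 m³.

V ≈ 4.93 × 10^5 m³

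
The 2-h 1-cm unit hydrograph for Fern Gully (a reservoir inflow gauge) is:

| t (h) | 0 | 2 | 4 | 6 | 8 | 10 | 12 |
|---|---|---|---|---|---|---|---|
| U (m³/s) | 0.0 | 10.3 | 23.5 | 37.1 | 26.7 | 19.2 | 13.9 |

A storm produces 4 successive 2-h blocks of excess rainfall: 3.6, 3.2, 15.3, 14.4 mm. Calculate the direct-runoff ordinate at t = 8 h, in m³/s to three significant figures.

Q ≈ 72.3 m³/s

By discrete convolution, Q_j = Σ (P_i / 10 mm) · U_{j−i}.
At t = 8 h (j=4): Q = (3.6/10)·26.7 + (3.2/10)·37.1 + (15.3/10)·23.5 + (14.4/10)·10.3 = 72.3 m³/s.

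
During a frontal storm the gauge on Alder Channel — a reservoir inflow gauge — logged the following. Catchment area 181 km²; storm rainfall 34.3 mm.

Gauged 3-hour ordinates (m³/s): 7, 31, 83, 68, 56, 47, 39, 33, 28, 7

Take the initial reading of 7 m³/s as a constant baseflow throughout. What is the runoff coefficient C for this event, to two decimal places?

ΣQ_DR = 329.0 m³/s; V = ΣQ_DR·Δt = 3.553 × 10^6 m³.
Runoff depth d = V / A = 19.63 mm.
C = d / P = 19.63 / 34.3 = 0.57.

C ≈ 0.57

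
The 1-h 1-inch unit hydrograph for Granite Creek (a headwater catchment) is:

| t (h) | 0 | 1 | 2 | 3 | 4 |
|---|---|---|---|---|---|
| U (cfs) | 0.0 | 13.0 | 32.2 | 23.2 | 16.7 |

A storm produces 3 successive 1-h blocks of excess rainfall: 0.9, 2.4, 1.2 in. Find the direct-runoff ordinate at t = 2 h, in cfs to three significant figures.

By discrete convolution, Q_j = Σ (P_i / 1 in) · U_{j−i}.
At t = 2 h (j=2): Q = (0.9/1)·32.2 + (2.4/1)·13.0 + (1.2/1)·0.0 = 60.2 cfs.

Q ≈ 60.2 cfs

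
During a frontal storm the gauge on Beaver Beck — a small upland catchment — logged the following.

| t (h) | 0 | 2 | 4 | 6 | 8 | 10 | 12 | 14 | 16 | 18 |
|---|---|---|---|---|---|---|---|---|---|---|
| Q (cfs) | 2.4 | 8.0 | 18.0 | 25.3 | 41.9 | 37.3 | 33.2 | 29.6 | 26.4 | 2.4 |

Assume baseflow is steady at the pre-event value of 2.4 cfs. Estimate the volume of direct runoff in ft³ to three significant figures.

Direct-runoff ordinates (Q − Q_b): 0.0, 5.6, 15.6, 22.9, 39.5, 34.9, 30.8, 27.2, 24.0, 0.0 cfs.
ΣQ_DR = 200.5 cfs.
With Δt = 2 h = 7200 s, V = ΣQ_DR · Δt = 200.5 × 7200 = 1.44 × 10^6 ft³.

V ≈ 1.44 × 10^6 ft³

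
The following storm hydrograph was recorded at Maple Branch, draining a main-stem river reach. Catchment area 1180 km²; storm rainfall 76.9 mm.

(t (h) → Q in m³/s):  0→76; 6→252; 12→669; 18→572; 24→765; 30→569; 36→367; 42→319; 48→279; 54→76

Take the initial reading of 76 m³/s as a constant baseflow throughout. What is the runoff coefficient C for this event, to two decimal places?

C ≈ 0.76

ΣQ_DR = 3184 m³/s; V = ΣQ_DR·Δt = 6.877 × 10^7 m³.
Runoff depth d = V / A = 58.28 mm.
C = d / P = 58.28 / 76.9 = 0.76.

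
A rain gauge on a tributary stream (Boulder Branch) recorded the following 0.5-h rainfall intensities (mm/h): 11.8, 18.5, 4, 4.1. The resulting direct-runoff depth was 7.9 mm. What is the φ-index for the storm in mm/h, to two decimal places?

φ ≈ 7.25 mm/h

Only the 2 blocks with intensity above φ contribute runoff: 11.8, 18.5 mm/h.
Σ(I−φ)·Δt = d  ⇒  (11.8+18.5 − 2φ)·0.5 = 7.9
φ = (30.30 − 7.9/0.5) / 2 = 7.25 mm/h.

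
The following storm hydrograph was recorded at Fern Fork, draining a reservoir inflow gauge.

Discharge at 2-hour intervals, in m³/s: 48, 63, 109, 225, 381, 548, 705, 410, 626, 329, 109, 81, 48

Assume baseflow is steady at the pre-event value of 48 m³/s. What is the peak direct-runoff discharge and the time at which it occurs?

Q_p = 657.0 m³/s at t = 12 h

Subtracting baseflow gives direct-runoff ordinates: 0.0, 15.0, 61.0, 177.0, 333.0, 500.0, 657.0, 362.0, 578.0, 281.0, 61.0, 33.0, 0.0 m³/s.
The maximum is 657.0 m³/s, occurring at the reading for t = 12 h.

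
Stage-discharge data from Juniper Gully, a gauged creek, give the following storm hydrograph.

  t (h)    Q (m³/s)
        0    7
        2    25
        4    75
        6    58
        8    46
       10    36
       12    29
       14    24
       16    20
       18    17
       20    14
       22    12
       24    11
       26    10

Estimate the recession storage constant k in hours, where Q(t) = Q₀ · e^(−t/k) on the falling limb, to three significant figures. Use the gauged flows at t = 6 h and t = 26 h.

k ≈ 11.4 h

On the falling limb, Q drops from 58 to 10 m³/s between t = 6 h and t = 26 h (Δt = 20 h).
k = −Δt / ln(Q₂/Q₁) = −20 / ln(10/58) = 11.4 h.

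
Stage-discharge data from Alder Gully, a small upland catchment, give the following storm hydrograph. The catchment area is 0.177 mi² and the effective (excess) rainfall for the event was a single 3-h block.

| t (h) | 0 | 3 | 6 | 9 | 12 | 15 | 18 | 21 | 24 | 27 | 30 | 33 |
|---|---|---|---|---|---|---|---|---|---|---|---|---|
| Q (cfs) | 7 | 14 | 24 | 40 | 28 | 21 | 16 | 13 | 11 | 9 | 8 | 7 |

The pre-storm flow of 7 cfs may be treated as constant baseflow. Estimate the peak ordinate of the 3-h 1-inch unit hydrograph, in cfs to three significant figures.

U_p ≈ 11.0 cfs

Direct runoff: 0.0, 7.0, 17.0, 33.0, 21.0, 14.0, 9.0, 6.0, 4.0, 2.0, 1.0, 0.0 cfs; ΣQ_DR = 114.0 cfs, peak = 33.0 cfs.
Runoff depth d = ΣQ_DR·Δt / A = 114.0 × 10800 / (0.177 mi²) = 2.994 in.
The 1-inch UH is the DRH scaled by (1 in)/d, so U_p = 33.0 × 1/2.994 = 11.0 cfs.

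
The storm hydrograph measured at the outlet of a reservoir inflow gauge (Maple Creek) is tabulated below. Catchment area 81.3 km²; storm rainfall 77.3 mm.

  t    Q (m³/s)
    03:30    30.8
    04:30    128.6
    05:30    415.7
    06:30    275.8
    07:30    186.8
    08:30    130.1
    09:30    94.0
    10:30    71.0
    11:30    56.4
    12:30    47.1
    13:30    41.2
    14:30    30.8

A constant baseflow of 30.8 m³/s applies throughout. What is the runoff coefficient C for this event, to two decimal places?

ΣQ_DR = 1139 m³/s; V = ΣQ_DR·Δt = 4.099 × 10^6 m³.
Runoff depth d = V / A = 50.42 mm.
C = d / P = 50.42 / 77.3 = 0.65.

C ≈ 0.65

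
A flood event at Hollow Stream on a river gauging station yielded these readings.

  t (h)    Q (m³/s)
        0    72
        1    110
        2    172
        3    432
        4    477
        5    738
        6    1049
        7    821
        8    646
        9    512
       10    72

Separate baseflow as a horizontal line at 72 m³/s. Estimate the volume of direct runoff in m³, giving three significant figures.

Direct-runoff ordinates (Q − Q_b): 0.0, 38.0, 100.0, 360.0, 405.0, 666.0, 977.0, 749.0, 574.0, 440.0, 0.0 m³/s.
ΣQ_DR = 4309 m³/s.
With Δt = 1 h = 3600 s, V = ΣQ_DR · Δt = 4309 × 3600 = 1.55 × 10^7 m³.

V ≈ 1.55 × 10^7 m³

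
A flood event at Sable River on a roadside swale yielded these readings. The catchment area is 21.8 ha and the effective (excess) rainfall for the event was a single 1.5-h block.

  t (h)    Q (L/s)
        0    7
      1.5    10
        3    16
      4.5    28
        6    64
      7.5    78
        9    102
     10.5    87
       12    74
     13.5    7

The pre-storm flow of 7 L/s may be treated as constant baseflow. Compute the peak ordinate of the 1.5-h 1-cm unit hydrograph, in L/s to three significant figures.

U_p ≈ 95.2 L/s

Direct runoff: 0.0, 3.0, 9.0, 21.0, 57.0, 71.0, 95.0, 80.0, 67.0, 0.0 L/s; ΣQ_DR = 403.0 L/s, peak = 95.0 L/s.
Runoff depth d = ΣQ_DR·Δt / A = 403.0 × 5400 / (21.8 ha) = 9.983 mm.
The 1-cm UH is the DRH scaled by (10 mm)/d, so U_p = 95.0 × 10/9.983 = 95.2 L/s.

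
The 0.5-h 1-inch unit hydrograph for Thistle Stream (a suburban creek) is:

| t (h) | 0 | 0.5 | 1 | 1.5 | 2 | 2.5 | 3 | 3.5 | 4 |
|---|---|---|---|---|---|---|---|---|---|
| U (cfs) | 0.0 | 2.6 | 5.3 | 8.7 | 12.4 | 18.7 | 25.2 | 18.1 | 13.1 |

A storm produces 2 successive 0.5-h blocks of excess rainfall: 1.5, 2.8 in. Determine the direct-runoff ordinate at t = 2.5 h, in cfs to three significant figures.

By discrete convolution, Q_j = Σ (P_i / 1 in) · U_{j−i}.
At t = 2.5 h (j=5): Q = (1.5/1)·18.7 + (2.8/1)·12.4 = 62.8 cfs.

Q ≈ 62.8 cfs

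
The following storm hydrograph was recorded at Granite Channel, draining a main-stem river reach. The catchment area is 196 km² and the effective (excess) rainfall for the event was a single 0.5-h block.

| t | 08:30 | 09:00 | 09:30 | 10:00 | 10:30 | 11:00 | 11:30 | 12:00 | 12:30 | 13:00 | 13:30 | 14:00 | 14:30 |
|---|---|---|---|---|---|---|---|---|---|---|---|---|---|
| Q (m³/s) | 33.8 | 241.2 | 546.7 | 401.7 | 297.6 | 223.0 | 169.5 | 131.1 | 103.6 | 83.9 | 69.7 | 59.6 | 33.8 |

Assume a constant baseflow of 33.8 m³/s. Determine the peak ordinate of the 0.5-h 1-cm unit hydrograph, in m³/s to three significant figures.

Direct runoff: 0.0, 207.4, 512.9, 367.9, 263.8, 189.2, 135.7, 97.3, 69.8, 50.1, 35.9, 25.8, 0.0 m³/s; ΣQ_DR = 1956 m³/s, peak = 512.9 m³/s.
Runoff depth d = ΣQ_DR·Δt / A = 1956 × 1800 / (196 km²) = 17.96 mm.
The 1-cm UH is the DRH scaled by (10 mm)/d, so U_p = 512.9 × 10/17.96 = 286 m³/s.

U_p ≈ 286 m³/s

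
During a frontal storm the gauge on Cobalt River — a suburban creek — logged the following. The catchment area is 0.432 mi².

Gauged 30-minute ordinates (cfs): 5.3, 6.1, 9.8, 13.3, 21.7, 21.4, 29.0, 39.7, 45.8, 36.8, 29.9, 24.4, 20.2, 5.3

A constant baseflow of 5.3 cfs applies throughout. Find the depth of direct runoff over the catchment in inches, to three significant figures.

Direct runoff: 0.0, 0.8, 4.5, 8.0, 16.4, 16.1, 23.7, 34.4, 40.5, 31.5, 24.6, 19.1, 14.9, 0.0 cfs; ΣQ_DR = 234.5 cfs.
V = ΣQ_DR · Δt = 234.5 × 1800 s = 4.221 × 10^5 ft³.
Over A = 0.432 mi², depth = V / A = 0.421 in.

d ≈ 0.421 in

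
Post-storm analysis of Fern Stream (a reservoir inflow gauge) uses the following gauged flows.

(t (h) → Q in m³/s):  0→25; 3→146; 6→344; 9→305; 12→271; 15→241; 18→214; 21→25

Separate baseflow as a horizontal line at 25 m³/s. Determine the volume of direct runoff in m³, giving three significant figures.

Direct-runoff ordinates (Q − Q_b): 0.0, 121.0, 319.0, 280.0, 246.0, 216.0, 189.0, 0.0 m³/s.
ΣQ_DR = 1371 m³/s.
With Δt = 3 h = 10800 s, V = ΣQ_DR · Δt = 1371 × 10800 = 1.48 × 10^7 m³.

V ≈ 1.48 × 10^7 m³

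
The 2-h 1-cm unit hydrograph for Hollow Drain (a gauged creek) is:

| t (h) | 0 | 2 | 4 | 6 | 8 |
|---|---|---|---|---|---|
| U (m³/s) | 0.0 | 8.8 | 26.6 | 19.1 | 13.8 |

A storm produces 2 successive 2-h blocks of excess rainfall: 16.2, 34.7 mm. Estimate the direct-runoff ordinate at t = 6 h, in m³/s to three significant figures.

By discrete convolution, Q_j = Σ (P_i / 10 mm) · U_{j−i}.
At t = 6 h (j=3): Q = (16.2/10)·19.1 + (34.7/10)·26.6 = 123 m³/s.

Q ≈ 123 m³/s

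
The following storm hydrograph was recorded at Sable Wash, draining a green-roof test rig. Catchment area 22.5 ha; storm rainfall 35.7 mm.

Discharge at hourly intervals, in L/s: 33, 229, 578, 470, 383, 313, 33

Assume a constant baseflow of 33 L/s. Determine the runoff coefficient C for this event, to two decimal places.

C ≈ 0.81

ΣQ_DR = 1808 L/s; V = ΣQ_DR·Δt = 6.509 × 10^6 L.
Runoff depth d = V / A = 28.93 mm.
C = d / P = 28.93 / 35.7 = 0.81.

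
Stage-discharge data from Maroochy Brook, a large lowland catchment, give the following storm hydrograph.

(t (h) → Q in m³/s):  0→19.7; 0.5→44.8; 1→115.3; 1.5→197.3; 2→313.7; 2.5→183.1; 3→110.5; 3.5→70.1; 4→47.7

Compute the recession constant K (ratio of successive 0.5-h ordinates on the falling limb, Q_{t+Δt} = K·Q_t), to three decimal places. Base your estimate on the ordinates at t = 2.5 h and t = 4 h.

Using the recession-limb readings at t = 2.5 h and t = 4 h: Q falls from 183.1 to 47.7 m³/s over 3 intervals.
K = (Q₂/Q₁)^(1/3) = (47.7/183.1)^(1/3) = 0.639.

K ≈ 0.639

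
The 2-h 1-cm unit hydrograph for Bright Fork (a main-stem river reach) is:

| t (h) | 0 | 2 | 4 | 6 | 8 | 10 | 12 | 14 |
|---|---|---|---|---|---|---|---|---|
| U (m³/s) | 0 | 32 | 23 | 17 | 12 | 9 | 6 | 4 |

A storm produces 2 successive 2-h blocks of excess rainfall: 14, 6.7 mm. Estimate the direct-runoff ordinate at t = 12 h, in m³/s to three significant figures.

Q ≈ 14.4 m³/s

By discrete convolution, Q_j = Σ (P_i / 10 mm) · U_{j−i}.
At t = 12 h (j=6): Q = (14/10)·6 + (6.7/10)·9 = 14.4 m³/s.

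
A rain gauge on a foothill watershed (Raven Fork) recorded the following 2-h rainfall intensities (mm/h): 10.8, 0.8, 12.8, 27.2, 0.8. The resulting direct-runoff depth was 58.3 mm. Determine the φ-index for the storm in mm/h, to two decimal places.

Only the 3 blocks with intensity above φ contribute runoff: 10.8, 12.8, 27.2 mm/h.
Σ(I−φ)·Δt = d  ⇒  (10.8+12.8+27.2 − 3φ)·2 = 58.3
φ = (50.80 − 58.3/2) / 3 = 7.22 mm/h.

φ ≈ 7.22 mm/h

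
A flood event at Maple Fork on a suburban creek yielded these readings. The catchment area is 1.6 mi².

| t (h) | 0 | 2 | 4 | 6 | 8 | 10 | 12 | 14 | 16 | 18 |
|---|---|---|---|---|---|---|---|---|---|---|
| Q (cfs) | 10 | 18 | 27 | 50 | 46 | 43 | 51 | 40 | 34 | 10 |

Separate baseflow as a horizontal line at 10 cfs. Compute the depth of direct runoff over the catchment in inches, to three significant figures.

Direct runoff: 0.0, 8.0, 17.0, 40.0, 36.0, 33.0, 41.0, 30.0, 24.0, 0.0 cfs; ΣQ_DR = 229.0 cfs.
V = ΣQ_DR · Δt = 229.0 × 7200 s = 1.649 × 10^6 ft³.
Over A = 1.6 mi², depth = V / A = 0.444 in.

d ≈ 0.444 in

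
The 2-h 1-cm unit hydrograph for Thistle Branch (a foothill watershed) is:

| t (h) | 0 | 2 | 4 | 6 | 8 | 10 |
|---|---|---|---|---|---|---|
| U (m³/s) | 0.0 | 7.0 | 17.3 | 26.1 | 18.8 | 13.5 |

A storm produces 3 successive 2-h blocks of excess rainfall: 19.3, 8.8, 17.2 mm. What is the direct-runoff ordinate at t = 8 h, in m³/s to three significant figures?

By discrete convolution, Q_j = Σ (P_i / 10 mm) · U_{j−i}.
At t = 8 h (j=4): Q = (19.3/10)·18.8 + (8.8/10)·26.1 + (17.2/10)·17.3 = 89.0 m³/s.

Q ≈ 89.0 m³/s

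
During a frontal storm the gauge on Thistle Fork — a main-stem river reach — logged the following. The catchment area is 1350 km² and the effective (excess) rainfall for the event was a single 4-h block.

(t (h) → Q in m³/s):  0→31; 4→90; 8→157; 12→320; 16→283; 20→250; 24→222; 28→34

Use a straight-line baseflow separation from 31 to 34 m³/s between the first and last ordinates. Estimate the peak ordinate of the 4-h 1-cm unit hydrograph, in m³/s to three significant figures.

Direct runoff: 0.00, 58.57, 125.14, 287.71, 250.29, 216.86, 188.43, 0.00 m³/s; ΣQ_DR = 1127 m³/s, peak = 287.71 m³/s.
Runoff depth d = ΣQ_DR·Δt / A = 1127 × 14400 / (1350 km²) = 12.02 mm.
The 1-cm UH is the DRH scaled by (10 mm)/d, so U_p = 287.71 × 10/12.02 = 239 m³/s.

U_p ≈ 239 m³/s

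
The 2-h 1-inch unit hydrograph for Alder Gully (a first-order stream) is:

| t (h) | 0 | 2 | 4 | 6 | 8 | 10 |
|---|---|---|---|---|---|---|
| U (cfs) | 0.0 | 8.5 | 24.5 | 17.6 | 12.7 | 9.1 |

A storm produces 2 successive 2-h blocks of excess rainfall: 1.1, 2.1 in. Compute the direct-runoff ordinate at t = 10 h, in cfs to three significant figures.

Q ≈ 36.7 cfs

By discrete convolution, Q_j = Σ (P_i / 1 in) · U_{j−i}.
At t = 10 h (j=5): Q = (1.1/1)·9.1 + (2.1/1)·12.7 = 36.7 cfs.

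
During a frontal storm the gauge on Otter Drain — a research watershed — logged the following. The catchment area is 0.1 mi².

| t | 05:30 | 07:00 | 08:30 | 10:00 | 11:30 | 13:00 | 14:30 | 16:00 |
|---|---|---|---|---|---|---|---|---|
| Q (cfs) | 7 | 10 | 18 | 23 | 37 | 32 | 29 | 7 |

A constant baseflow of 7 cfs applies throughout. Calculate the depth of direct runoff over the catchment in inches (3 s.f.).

Direct runoff: 0.0, 3.0, 11.0, 16.0, 30.0, 25.0, 22.0, 0.0 cfs; ΣQ_DR = 107.0 cfs.
V = ΣQ_DR · Δt = 107.0 × 5400 s = 5.778 × 10^5 ft³.
Over A = 0.1 mi², depth = V / A = 2.49 in.

d ≈ 2.49 in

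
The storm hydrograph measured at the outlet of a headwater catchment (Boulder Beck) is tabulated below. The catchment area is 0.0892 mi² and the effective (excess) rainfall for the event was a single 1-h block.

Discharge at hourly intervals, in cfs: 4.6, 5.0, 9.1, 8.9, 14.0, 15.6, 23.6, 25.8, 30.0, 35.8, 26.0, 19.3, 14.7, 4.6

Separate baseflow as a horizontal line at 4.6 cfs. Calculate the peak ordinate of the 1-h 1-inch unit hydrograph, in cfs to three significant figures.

Direct runoff: 0.0, 0.4, 4.5, 4.3, 9.4, 11.0, 19.0, 21.2, 25.4, 31.2, 21.4, 14.7, 10.1, 0.0 cfs; ΣQ_DR = 172.6 cfs, peak = 31.2 cfs.
Runoff depth d = ΣQ_DR·Δt / A = 172.6 × 3600 / (0.0892 mi²) = 2.998 in.
The 1-inch UH is the DRH scaled by (1 in)/d, so U_p = 31.2 × 1/2.998 = 10.4 cfs.

U_p ≈ 10.4 cfs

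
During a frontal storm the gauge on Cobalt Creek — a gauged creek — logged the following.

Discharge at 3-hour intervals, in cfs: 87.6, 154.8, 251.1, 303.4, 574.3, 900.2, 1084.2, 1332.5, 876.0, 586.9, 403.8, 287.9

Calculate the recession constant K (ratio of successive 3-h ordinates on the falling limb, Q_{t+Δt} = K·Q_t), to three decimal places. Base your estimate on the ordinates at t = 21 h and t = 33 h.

K ≈ 0.682

Using the recession-limb readings at t = 21 h and t = 33 h: Q falls from 1332.5 to 287.9 cfs over 4 intervals.
K = (Q₂/Q₁)^(1/4) = (287.9/1332.5)^(1/4) = 0.682.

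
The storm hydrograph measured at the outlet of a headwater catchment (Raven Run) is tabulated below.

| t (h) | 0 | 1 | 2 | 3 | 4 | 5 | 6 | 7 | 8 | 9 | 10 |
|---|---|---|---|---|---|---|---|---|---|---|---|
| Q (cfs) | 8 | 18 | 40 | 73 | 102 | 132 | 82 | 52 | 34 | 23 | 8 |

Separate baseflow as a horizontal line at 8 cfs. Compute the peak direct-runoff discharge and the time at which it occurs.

Q_p = 124.0 cfs at t = 5 h

Subtracting baseflow gives direct-runoff ordinates: 0.0, 10.0, 32.0, 65.0, 94.0, 124.0, 74.0, 44.0, 26.0, 15.0, 0.0 cfs.
The maximum is 124.0 cfs, occurring at the reading for t = 5 h.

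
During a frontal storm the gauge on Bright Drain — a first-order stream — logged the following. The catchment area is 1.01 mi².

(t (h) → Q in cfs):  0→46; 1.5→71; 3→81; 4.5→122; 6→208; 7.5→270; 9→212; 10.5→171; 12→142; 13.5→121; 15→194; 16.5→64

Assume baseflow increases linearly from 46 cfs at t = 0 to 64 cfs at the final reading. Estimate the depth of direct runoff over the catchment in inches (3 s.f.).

d ≈ 2.40 in

Direct runoff: 0.00, 23.36, 31.73, 71.09, 155.45, 215.82, 156.18, 113.55, 82.91, 60.27, 131.64, 0.00 cfs; ΣQ_DR = 1042 cfs.
V = ΣQ_DR · Δt = 1042 × 5400 s = 5.627 × 10^6 ft³.
Over A = 1.01 mi², depth = V / A = 2.40 in.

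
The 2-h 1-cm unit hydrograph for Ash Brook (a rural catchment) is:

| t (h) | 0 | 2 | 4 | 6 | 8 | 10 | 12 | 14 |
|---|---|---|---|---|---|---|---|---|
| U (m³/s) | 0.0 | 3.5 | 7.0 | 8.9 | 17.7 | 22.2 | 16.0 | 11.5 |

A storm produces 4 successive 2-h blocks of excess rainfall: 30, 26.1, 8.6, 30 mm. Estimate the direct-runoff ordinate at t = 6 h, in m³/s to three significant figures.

By discrete convolution, Q_j = Σ (P_i / 10 mm) · U_{j−i}.
At t = 6 h (j=3): Q = (30/10)·8.9 + (26.1/10)·7.0 + (8.6/10)·3.5 + (30/10)·0.0 = 48.0 m³/s.

Q ≈ 48.0 m³/s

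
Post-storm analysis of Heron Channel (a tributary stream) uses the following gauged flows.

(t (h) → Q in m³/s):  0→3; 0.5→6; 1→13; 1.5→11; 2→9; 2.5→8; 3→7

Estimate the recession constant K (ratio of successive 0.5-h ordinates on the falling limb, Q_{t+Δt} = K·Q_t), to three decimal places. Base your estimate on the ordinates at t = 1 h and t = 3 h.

Using the recession-limb readings at t = 1 h and t = 3 h: Q falls from 13 to 7 m³/s over 4 intervals.
K = (Q₂/Q₁)^(1/4) = (7/13)^(1/4) = 0.857.

K ≈ 0.857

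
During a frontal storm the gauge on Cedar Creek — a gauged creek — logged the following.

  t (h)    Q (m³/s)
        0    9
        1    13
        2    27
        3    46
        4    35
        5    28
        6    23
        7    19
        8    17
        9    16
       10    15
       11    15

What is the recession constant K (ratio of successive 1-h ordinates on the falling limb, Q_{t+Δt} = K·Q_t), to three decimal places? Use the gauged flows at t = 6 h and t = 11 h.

K ≈ 0.918

Using the recession-limb readings at t = 6 h and t = 11 h: Q falls from 23 to 15 m³/s over 5 intervals.
K = (Q₂/Q₁)^(1/5) = (15/23)^(1/5) = 0.918.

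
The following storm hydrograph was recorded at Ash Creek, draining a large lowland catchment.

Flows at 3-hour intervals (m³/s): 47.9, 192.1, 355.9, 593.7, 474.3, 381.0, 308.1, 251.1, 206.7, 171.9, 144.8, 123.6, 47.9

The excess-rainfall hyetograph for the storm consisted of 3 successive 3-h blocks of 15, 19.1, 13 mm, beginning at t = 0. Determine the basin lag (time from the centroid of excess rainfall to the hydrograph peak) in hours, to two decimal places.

t_L ≈ 4.63 h

Centroid of excess rainfall: t_c = Σ P_i·t̄_i / ΣP_i = 4.3726 h (block centres at 1.5, 4.5, 7.5 h).
Hydrograph peak occurs at t = 9 h, so basin lag t_L = 9 − 4.3726 = 4.63 h.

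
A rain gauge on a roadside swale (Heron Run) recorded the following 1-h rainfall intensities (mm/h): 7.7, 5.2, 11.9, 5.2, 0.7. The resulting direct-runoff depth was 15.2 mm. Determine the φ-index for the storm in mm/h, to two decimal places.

Only the 4 blocks with intensity above φ contribute runoff: 7.7, 5.2, 11.9, 5.2 mm/h.
Σ(I−φ)·Δt = d  ⇒  (7.7+5.2+11.9+5.2 − 4φ)·1 = 15.2
φ = (30.00 − 15.2/1) / 4 = 3.70 mm/h.

φ ≈ 3.70 mm/h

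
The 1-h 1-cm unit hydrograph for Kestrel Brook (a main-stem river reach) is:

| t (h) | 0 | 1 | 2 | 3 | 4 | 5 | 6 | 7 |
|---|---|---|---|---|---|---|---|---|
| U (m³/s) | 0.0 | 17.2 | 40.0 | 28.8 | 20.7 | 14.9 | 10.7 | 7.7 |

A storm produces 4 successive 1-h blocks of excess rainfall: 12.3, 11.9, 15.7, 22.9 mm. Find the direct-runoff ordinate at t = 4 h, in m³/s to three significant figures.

Q ≈ 162 m³/s

By discrete convolution, Q_j = Σ (P_i / 10 mm) · U_{j−i}.
At t = 4 h (j=4): Q = (12.3/10)·20.7 + (11.9/10)·28.8 + (15.7/10)·40.0 + (22.9/10)·17.2 = 162 m³/s.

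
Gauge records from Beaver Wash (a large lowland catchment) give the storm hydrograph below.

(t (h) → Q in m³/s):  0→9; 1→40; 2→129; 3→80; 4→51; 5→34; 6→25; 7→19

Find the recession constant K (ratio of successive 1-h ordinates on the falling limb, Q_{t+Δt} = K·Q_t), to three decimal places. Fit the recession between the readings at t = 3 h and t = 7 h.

K ≈ 0.698

Using the recession-limb readings at t = 3 h and t = 7 h: Q falls from 80 to 19 m³/s over 4 intervals.
K = (Q₂/Q₁)^(1/4) = (19/80)^(1/4) = 0.698.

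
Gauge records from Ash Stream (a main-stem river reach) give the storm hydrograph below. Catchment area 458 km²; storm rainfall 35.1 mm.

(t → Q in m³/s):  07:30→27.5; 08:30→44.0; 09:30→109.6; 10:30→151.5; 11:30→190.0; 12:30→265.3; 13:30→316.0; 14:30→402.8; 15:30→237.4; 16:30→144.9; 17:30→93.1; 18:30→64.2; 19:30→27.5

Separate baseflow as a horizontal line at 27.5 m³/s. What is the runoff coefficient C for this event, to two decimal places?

ΣQ_DR = 1716 m³/s; V = ΣQ_DR·Δt = 6.179 × 10^6 m³.
Runoff depth d = V / A = 13.49 mm.
C = d / P = 13.49 / 35.1 = 0.38.

C ≈ 0.38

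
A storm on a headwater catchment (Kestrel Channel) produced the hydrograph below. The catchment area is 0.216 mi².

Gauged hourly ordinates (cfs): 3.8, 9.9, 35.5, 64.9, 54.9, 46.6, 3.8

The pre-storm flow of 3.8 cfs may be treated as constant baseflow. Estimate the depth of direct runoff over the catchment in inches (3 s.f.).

Direct runoff: 0.0, 6.1, 31.7, 61.1, 51.1, 42.8, 0.0 cfs; ΣQ_DR = 192.8 cfs.
V = ΣQ_DR · Δt = 192.8 × 3600 s = 6.941 × 10^5 ft³.
Over A = 0.216 mi², depth = V / A = 1.38 in.

d ≈ 1.38 in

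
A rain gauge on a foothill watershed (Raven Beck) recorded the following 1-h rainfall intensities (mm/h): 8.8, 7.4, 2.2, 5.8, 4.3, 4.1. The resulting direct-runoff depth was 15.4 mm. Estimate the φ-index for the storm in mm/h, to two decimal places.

Only the 5 blocks with intensity above φ contribute runoff: 8.8, 7.4, 5.8, 4.3, 4.1 mm/h.
Σ(I−φ)·Δt = d  ⇒  (8.8+7.4+5.8+4.3+4.1 − 5φ)·1 = 15.4
φ = (30.40 − 15.4/1) / 5 = 3.00 mm/h.

φ ≈ 3.00 mm/h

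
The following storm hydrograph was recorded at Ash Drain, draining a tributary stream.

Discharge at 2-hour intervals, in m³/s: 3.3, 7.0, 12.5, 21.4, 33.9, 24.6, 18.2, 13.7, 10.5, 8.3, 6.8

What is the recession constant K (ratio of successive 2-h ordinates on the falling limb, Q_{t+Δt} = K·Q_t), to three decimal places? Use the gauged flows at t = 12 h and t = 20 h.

Using the recession-limb readings at t = 12 h and t = 20 h: Q falls from 18.2 to 6.8 m³/s over 4 intervals.
K = (Q₂/Q₁)^(1/4) = (6.8/18.2)^(1/4) = 0.782.

K ≈ 0.782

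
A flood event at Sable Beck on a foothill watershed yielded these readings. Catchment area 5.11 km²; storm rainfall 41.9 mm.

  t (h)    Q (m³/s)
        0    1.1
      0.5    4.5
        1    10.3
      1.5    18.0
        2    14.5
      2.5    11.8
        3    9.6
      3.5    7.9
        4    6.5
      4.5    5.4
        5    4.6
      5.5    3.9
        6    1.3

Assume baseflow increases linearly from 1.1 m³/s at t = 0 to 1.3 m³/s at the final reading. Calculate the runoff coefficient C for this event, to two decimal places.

C ≈ 0.70

ΣQ_DR = 83.80 m³/s; V = ΣQ_DR·Δt = 1.508 × 10^5 m³.
Runoff depth d = V / A = 29.52 mm.
C = d / P = 29.52 / 41.9 = 0.70.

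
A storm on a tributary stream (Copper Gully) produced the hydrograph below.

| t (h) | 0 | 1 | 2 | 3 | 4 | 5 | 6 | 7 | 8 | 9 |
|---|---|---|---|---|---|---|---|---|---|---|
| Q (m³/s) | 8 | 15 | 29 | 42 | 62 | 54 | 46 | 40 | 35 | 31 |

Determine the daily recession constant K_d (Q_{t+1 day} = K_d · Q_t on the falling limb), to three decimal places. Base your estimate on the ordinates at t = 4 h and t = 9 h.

Between t = 4 h and t = 9 h the flow falls from 62 to 31 m³/s over 5×1 h = 5 h.
Per-interval ratio K = (31/62)^(1/5) = 0.8706; K_d = K^(24/1) = 0.036.

K_d ≈ 0.036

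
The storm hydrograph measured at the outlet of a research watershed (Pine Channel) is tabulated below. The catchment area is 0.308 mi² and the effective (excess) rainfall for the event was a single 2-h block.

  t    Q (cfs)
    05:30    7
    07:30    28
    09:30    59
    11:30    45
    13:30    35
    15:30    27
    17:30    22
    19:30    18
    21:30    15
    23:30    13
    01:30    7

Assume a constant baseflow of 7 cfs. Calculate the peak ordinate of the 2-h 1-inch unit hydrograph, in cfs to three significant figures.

U_p ≈ 26.0 cfs

Direct runoff: 0.0, 21.0, 52.0, 38.0, 28.0, 20.0, 15.0, 11.0, 8.0, 6.0, 0.0 cfs; ΣQ_DR = 199.0 cfs, peak = 52.0 cfs.
Runoff depth d = ΣQ_DR·Δt / A = 199.0 × 7200 / (0.308 mi²) = 2.002 in.
The 1-inch UH is the DRH scaled by (1 in)/d, so U_p = 52.0 × 1/2.002 = 26.0 cfs.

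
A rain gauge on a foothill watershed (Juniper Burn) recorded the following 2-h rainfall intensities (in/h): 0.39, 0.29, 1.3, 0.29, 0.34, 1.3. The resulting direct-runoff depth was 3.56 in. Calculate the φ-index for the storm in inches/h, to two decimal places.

φ ≈ 0.41 in/h

Only the 2 blocks with intensity above φ contribute runoff: 1.3, 1.3 in/h.
Σ(I−φ)·Δt = d  ⇒  (1.3+1.3 − 2φ)·2 = 3.56
φ = (2.600 − 3.56/2) / 2 = 0.41 in/h.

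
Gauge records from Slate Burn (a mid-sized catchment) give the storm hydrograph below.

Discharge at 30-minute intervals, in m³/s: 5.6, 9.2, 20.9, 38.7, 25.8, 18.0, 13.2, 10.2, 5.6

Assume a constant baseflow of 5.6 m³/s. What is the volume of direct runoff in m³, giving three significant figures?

Direct-runoff ordinates (Q − Q_b): 0.0, 3.6, 15.3, 33.1, 20.2, 12.4, 7.6, 4.6, 0.0 m³/s.
ΣQ_DR = 96.80 m³/s.
With Δt = 0.5 h = 1800 s, V = ΣQ_DR · Δt = 96.80 × 1800 = 1.74 × 10^5 m³.

V ≈ 1.74 × 10^5 m³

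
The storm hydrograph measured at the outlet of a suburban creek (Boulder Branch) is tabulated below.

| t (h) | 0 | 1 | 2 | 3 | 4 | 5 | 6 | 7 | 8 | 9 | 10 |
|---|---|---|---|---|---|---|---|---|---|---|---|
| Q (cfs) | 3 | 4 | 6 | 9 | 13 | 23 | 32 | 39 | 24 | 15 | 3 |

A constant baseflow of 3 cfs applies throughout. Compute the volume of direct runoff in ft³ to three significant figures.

V ≈ 4.97 × 10^5 ft³

Direct-runoff ordinates (Q − Q_b): 0.0, 1.0, 3.0, 6.0, 10.0, 20.0, 29.0, 36.0, 21.0, 12.0, 0.0 cfs.
ΣQ_DR = 138.0 cfs.
With Δt = 1 h = 3600 s, V = ΣQ_DR · Δt = 138.0 × 3600 = 4.97 × 10^5 ft³.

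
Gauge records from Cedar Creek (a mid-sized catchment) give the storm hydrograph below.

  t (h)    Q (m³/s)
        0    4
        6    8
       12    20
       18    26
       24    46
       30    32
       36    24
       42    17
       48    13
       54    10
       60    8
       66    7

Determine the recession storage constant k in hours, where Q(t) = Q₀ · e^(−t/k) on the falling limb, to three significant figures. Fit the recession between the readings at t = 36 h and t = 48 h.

On the falling limb, Q drops from 24 to 13 m³/s between t = 36 h and t = 48 h (Δt = 12 h).
k = −Δt / ln(Q₂/Q₁) = −12 / ln(13/24) = 19.6 h.

k ≈ 19.6 h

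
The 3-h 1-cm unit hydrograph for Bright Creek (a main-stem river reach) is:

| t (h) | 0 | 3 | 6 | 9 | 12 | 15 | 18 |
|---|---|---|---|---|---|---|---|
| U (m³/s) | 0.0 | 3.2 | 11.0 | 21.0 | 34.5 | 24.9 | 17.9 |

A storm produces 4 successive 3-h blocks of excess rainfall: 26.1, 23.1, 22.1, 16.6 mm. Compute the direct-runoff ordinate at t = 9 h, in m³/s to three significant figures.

Q ≈ 87.3 m³/s

By discrete convolution, Q_j = Σ (P_i / 10 mm) · U_{j−i}.
At t = 9 h (j=3): Q = (26.1/10)·21.0 + (23.1/10)·11.0 + (22.1/10)·3.2 + (16.6/10)·0.0 = 87.3 m³/s.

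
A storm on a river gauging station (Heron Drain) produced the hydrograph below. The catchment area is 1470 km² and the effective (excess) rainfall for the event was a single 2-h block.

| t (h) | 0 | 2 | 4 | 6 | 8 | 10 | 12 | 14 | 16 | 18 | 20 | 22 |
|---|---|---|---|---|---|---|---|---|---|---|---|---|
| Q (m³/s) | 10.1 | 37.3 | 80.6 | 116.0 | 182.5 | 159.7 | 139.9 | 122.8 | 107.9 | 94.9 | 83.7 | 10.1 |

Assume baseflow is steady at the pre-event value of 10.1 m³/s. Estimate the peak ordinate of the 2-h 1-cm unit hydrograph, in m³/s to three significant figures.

Direct runoff: 0.0, 27.2, 70.5, 105.9, 172.4, 149.6, 129.8, 112.7, 97.8, 84.8, 73.6, 0.0 m³/s; ΣQ_DR = 1024 m³/s, peak = 172.4 m³/s.
Runoff depth d = ΣQ_DR·Δt / A = 1024 × 7200 / (1470 km²) = 5.017 mm.
The 1-cm UH is the DRH scaled by (10 mm)/d, so U_p = 172.4 × 10/5.017 = 344 m³/s.

U_p ≈ 344 m³/s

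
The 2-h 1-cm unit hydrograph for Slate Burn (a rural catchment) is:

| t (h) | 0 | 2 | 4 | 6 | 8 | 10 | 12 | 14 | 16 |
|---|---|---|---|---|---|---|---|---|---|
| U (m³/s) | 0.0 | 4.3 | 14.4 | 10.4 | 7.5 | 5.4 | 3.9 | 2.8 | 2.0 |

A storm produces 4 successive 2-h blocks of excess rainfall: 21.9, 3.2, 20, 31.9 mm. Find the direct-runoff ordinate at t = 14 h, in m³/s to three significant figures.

By discrete convolution, Q_j = Σ (P_i / 10 mm) · U_{j−i}.
At t = 14 h (j=7): Q = (21.9/10)·2.8 + (3.2/10)·3.9 + (20/10)·5.4 + (31.9/10)·7.5 = 42.1 m³/s.

Q ≈ 42.1 m³/s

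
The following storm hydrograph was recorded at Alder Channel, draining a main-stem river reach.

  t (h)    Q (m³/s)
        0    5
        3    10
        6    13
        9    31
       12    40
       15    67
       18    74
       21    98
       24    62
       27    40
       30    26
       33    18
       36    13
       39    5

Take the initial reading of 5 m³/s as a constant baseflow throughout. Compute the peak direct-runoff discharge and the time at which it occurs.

Subtracting baseflow gives direct-runoff ordinates: 0.0, 5.0, 8.0, 26.0, 35.0, 62.0, 69.0, 93.0, 57.0, 35.0, 21.0, 13.0, 8.0, 0.0 m³/s.
The maximum is 93.0 m³/s, occurring at the reading for t = 21 h.

Q_p = 93.0 m³/s at t = 21 h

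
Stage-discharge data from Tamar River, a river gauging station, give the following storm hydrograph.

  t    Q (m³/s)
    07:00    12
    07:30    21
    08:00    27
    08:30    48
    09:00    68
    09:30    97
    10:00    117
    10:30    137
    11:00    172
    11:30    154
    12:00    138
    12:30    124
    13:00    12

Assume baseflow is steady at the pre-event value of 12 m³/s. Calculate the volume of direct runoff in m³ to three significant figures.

V ≈ 1.75 × 10^6 m³

Direct-runoff ordinates (Q − Q_b): 0.0, 9.0, 15.0, 36.0, 56.0, 85.0, 105.0, 125.0, 160.0, 142.0, 126.0, 112.0, 0.0 m³/s.
ΣQ_DR = 971.0 m³/s.
With Δt = 0.5 h = 1800 s, V = ΣQ_DR · Δt = 971.0 × 1800 = 1.75 × 10^6 m³.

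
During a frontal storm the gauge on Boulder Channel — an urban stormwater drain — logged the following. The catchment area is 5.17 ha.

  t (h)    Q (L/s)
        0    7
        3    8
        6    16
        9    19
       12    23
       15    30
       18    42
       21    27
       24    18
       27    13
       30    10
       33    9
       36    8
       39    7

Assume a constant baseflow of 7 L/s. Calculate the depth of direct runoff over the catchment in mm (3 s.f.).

Direct runoff: 0.0, 1.0, 9.0, 12.0, 16.0, 23.0, 35.0, 20.0, 11.0, 6.0, 3.0, 2.0, 1.0, 0.0 L/s; ΣQ_DR = 139.0 L/s.
V = ΣQ_DR · Δt = 139.0 × 10800 s = 1.501 × 10^6 L.
Over A = 5.17 ha, depth = V / A = 29.0 mm.

d ≈ 29.0 mm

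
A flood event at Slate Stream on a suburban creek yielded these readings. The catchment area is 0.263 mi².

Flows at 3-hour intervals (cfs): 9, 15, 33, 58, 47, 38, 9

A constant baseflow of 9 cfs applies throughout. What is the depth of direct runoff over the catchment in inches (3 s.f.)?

Direct runoff: 0.0, 6.0, 24.0, 49.0, 38.0, 29.0, 0.0 cfs; ΣQ_DR = 146.0 cfs.
V = ΣQ_DR · Δt = 146.0 × 10800 s = 1.577 × 10^6 ft³.
Over A = 0.263 mi², depth = V / A = 2.58 in.

d ≈ 2.58 in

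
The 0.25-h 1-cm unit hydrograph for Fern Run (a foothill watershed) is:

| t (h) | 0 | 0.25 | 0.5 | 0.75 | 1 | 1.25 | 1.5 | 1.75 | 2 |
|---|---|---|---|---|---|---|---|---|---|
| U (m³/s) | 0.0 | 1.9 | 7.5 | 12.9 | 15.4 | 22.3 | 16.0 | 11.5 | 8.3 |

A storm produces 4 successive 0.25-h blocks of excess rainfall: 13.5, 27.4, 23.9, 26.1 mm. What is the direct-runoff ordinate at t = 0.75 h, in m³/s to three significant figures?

Q ≈ 42.5 m³/s

By discrete convolution, Q_j = Σ (P_i / 10 mm) · U_{j−i}.
At t = 0.75 h (j=3): Q = (13.5/10)·12.9 + (27.4/10)·7.5 + (23.9/10)·1.9 + (26.1/10)·0.0 = 42.5 m³/s.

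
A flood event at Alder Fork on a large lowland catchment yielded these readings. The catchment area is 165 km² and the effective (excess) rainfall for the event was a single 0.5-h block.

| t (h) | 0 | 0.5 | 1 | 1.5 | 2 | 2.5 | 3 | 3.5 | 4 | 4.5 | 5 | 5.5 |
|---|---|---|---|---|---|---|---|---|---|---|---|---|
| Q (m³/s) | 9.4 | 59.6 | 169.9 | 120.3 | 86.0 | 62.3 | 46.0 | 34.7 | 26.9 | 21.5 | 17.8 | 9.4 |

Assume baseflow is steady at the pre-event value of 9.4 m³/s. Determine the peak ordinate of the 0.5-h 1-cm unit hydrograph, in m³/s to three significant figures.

Direct runoff: 0.0, 50.2, 160.5, 110.9, 76.6, 52.9, 36.6, 25.3, 17.5, 12.1, 8.4, 0.0 m³/s; ΣQ_DR = 551.0 m³/s, peak = 160.5 m³/s.
Runoff depth d = ΣQ_DR·Δt / A = 551.0 × 1800 / (165 km²) = 6.011 mm.
The 1-cm UH is the DRH scaled by (10 mm)/d, so U_p = 160.5 × 10/6.011 = 267 m³/s.

U_p ≈ 267 m³/s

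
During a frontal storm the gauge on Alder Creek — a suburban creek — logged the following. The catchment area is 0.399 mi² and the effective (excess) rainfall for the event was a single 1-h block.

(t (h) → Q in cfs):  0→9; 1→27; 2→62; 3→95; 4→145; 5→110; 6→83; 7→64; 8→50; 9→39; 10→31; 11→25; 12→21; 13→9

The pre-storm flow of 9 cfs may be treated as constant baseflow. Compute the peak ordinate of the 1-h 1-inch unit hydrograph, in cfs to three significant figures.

U_p ≈ 54.4 cfs

Direct runoff: 0.0, 18.0, 53.0, 86.0, 136.0, 101.0, 74.0, 55.0, 41.0, 30.0, 22.0, 16.0, 12.0, 0.0 cfs; ΣQ_DR = 644.0 cfs, peak = 136.0 cfs.
Runoff depth d = ΣQ_DR·Δt / A = 644.0 × 3600 / (0.399 mi²) = 2.501 in.
The 1-inch UH is the DRH scaled by (1 in)/d, so U_p = 136.0 × 1/2.501 = 54.4 cfs.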